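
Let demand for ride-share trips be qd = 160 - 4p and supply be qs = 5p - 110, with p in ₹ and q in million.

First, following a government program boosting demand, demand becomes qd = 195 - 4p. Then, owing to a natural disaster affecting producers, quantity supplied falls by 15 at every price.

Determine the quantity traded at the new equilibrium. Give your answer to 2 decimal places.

Solve the original market: 160 - 4p = 5p - 110, hence p = 30 and q = 40.
The shock moves the curves to qd = 195 - 4p and qs = 5p - 125.
Clearing the new market: 195 - 4p = 5p - 125, so p = 320/9 ≈ 35.5556 and q = 475/9 ≈ 52.7778.

52.78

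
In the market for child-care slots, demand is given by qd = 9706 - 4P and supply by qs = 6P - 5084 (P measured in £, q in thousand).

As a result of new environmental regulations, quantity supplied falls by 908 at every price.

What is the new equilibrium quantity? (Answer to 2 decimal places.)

Original equilibrium: 9706 - 4P = 6P - 5084 gives 14790 = 10P, so P = 1479 and q = 3790.
After the shift, demand is qd = 9706 - 4P and supply is qs = 6P - 5992.
Equate the new curves: 9706 - 4P = 6P - 5992, giving 15698 = 10P, P = 1569.8, q = 3426.8.

3426.80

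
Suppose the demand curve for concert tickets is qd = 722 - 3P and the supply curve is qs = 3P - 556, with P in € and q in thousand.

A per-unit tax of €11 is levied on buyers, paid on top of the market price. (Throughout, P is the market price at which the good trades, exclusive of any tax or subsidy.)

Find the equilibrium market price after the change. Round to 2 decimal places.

207.50

Solve the original market: 722 - 3P = 3P - 556, hence P = 213 and q = 83.
Since buyers pay the price plus the tax, the effective demand curve becomes qd = 689 - 3P.
Equate the new curves: 689 - 3P = 3P - 556, giving 1245 = 6P, P = 207.5, q = 66.5.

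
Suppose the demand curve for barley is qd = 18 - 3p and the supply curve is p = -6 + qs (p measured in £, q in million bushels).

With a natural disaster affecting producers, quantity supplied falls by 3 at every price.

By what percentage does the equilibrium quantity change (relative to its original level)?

-25

Solve the original market: 18 - 3p = p + 6, hence p = 3 and q = 9.
After the shift, demand is qd = 18 - 3p and supply is qs = p + 3.
Setting them equal: 18 - 3p = p + 3 → 15 = 4p, so p = 3.75 and q = 6.75.
%Δq = (6.75 − 9) / 9 × 100 = -25%.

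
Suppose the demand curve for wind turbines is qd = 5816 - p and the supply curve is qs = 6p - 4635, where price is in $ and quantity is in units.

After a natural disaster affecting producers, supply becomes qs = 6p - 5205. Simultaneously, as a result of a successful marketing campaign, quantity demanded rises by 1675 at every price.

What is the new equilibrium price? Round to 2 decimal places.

Original equilibrium: 5816 - p = 6p - 4635 gives 10451 = 7p, so p = 1493 and q = 4323.
With the change applied: demand qd = 7491 - p, supply qs = 6p - 5205.
Equate the new curves: 7491 - p = 6p - 5205, giving 12696 = 7p, p = 12696/7 ≈ 1813.7143, q = 39741/7 ≈ 5677.2857.

1813.71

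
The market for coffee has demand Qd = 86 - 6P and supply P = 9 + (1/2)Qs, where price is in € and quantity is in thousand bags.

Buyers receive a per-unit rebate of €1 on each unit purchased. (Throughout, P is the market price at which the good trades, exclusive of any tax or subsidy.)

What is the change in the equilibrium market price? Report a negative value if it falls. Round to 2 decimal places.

Initially, 86 - 6P = 2P - 18, so 104 = 8P and P = 13, Q = 8.
Since buyers' out-of-pocket price is the market price minus the rebate, the effective demand curve becomes Qd = 92 - 6P.
Equate the new curves: 92 - 6P = 2P - 18, giving 110 = 8P, P = 13.75, Q = 9.5.
ΔP = 13.75 − 13 = +0.75.

+0.75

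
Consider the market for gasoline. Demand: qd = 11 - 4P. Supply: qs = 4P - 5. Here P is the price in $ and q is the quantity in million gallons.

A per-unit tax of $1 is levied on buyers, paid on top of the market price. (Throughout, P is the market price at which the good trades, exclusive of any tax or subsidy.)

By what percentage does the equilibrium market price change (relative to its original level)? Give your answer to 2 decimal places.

Before the shock: 11 - 4P = 4P - 5 ⇒ 16 = 8P ⇒ P = 2, q = 3.
Since buyers pay the price plus the tax, the effective demand curve becomes qd = 7 - 4P.
New equilibrium: 7 - 4P = 4P - 5 ⇒ 12 = 8P ⇒ P = 1.5, q = 1.
%ΔP = (1.5 − 2) / 2 × 100 = -25.00%.

-25.00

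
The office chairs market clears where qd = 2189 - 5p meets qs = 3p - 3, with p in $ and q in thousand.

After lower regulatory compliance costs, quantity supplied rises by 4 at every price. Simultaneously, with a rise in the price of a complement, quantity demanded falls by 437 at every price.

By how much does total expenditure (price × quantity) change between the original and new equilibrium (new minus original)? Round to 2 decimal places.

Original equilibrium: 2189 - 5p = 3p - 3 gives 2192 = 8p, so p = 274 and q = 819.
After the shift, demand is qd = 1752 - 5p and supply is qs = 3p + 1.
New equilibrium: 1752 - 5p = 3p + 1 ⇒ 1751 = 8p ⇒ p = 218.875, q = 657.625.
Expenditure moves from 274×819 = 224406 to 218.875×657.625 = 143937.671875; change = -80468.33.

-80468.33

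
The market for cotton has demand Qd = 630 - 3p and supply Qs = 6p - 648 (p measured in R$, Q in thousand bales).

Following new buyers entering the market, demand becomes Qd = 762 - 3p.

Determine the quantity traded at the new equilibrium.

292

Original equilibrium: 630 - 3p = 6p - 648 gives 1278 = 9p, so p = 142 and Q = 204.
The shock moves the curves to Qd = 762 - 3p and Qs = 6p - 648.
Setting them equal: 762 - 3p = 6p - 648 → 1410 = 9p, so p = 470/3 ≈ 156.6667 and Q = 292.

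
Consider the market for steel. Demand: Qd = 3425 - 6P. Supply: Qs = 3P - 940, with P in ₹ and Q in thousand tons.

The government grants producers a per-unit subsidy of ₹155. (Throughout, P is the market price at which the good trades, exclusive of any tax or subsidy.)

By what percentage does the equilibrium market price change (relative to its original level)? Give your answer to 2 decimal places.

Solve the original market: 3425 - 6P = 3P - 940, hence P = 485 and Q = 515.
Since sellers receive the price plus the subsidy, the effective supply curve becomes Qs = 3P - 475.
Clearing the new market: 3425 - 6P = 3P - 475, so P = 1300/3 ≈ 433.3333 and Q = 825.
%ΔP = (433.3333 − 485) / 485 × 100 = -10.65%.

-10.65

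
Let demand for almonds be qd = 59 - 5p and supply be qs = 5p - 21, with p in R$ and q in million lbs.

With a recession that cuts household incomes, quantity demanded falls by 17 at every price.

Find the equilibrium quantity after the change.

Initially, 59 - 5p = 5p - 21, so 80 = 10p and p = 8, q = 19.
After the shift, demand is qd = 42 - 5p and supply is qs = 5p - 21.
Clearing the new market: 42 - 5p = 5p - 21, so p = 6.3 and q = 10.5.

10.5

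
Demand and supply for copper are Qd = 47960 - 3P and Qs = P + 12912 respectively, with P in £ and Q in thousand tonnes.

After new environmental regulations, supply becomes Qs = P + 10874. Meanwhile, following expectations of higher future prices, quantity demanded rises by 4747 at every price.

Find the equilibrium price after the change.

10458.25

Initially, 47960 - 3P = P + 12912, so 35048 = 4P and P = 8762, Q = 21674.
With the change applied: demand Qd = 52707 - 3P, supply Qs = P + 10874.
New equilibrium: 52707 - 3P = P + 10874 ⇒ 41833 = 4P ⇒ P = 10458.25, Q = 21332.25.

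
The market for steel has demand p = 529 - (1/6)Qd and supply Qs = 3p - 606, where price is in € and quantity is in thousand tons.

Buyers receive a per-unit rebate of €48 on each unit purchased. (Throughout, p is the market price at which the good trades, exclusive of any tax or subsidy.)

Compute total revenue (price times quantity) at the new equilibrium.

Before the shock: 3174 - 6p = 3p - 606 ⇒ 3780 = 9p ⇒ p = 420, Q = 654.
Since buyers' out-of-pocket price is the market price minus the rebate, the effective demand curve becomes Qd = 3462 - 6p.
Setting them equal: 3462 - 6p = 3p - 606 → 4068 = 9p, so p = 452 and Q = 750.
New expenditure = 452 × 750 = 339000.

339000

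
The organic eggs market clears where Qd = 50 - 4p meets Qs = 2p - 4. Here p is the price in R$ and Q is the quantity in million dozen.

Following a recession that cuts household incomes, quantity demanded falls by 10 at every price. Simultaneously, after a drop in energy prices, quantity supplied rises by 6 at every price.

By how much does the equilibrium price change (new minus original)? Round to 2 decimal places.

Solve the original market: 50 - 4p = 2p - 4, hence p = 9 and Q = 14.
The new curves are Qd = 40 - 4p (demand) and Qs = 2p + 2 (supply).
Equate the new curves: 40 - 4p = 2p + 2, giving 38 = 6p, p = 19/3 ≈ 6.3333, Q = 44/3 ≈ 14.6667.
Δp = 6.3333 − 9 = -2.67.

-2.67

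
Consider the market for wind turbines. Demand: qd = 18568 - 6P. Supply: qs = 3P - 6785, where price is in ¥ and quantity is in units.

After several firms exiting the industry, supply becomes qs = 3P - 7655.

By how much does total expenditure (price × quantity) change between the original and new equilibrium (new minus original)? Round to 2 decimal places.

Initially, 18568 - 6P = 3P - 6785, so 25353 = 9P and P = 2817, q = 1666.
With the change applied: demand qd = 18568 - 6P, supply qs = 3P - 7655.
Equate the new curves: 18568 - 6P = 3P - 7655, giving 26223 = 9P, P = 8741/3 ≈ 2913.6667, q = 1086.
Expenditure moves from 2817×1666 = 4693122 to 2913.6667×1086 = 3164242; change = -1528880.00.

-1528880.00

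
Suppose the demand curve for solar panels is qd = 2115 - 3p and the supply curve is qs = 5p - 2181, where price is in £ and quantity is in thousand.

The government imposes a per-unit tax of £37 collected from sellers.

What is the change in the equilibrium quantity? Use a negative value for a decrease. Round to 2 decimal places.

Initially, 2115 - 3p = 5p - 2181, so 4296 = 8p and p = 537, q = 504.
Since sellers keep the price net of the tax, the effective supply curve becomes qs = 5p - 2366.
Clearing the new market: 2115 - 3p = 5p - 2366, so p = 560.125 and q = 434.625.
Δq = 434.625 − 504 = -69.38.

-69.38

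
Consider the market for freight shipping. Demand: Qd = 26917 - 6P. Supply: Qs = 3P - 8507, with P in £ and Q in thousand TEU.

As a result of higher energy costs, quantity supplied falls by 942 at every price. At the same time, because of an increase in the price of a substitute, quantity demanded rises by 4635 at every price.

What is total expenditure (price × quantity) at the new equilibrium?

19215802

Initially, 26917 - 6P = 3P - 8507, so 35424 = 9P and P = 3936, Q = 3301.
The new curves are Qd = 31552 - 6P (demand) and Qs = 3P - 9449 (supply).
Equate the new curves: 31552 - 6P = 3P - 9449, giving 41001 = 9P, P = 13667/3 ≈ 4555.6667, Q = 4218.
New expenditure = 4555.6667 × 4218 = 19215802.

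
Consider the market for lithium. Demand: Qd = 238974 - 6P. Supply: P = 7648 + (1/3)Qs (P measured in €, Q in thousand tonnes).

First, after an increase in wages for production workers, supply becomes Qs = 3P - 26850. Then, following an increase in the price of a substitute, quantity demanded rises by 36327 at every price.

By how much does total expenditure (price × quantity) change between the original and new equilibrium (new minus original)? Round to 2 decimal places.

+606824622.33

Before the shock: 238974 - 6P = 3P - 22944 ⇒ 261918 = 9P ⇒ P = 29102, Q = 64362.
With the change applied: demand Qd = 275301 - 6P, supply Qs = 3P - 26850.
Clearing the new market: 275301 - 6P = 3P - 26850, so P = 100717/3 ≈ 33572.3333 and Q = 73867.
Expenditure moves from 29102×64362 = 1873062924 to 33572.3333×73867 = 2479887546.3333; change = +606824622.33.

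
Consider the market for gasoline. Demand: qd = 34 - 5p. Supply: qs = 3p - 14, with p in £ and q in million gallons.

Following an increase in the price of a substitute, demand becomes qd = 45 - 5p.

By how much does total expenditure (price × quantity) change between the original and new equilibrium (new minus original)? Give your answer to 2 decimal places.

Before the shock: 34 - 5p = 3p - 14 ⇒ 48 = 8p ⇒ p = 6, q = 4.
After the shift, demand is qd = 45 - 5p and supply is qs = 3p - 14.
Setting them equal: 45 - 5p = 3p - 14 → 59 = 8p, so p = 7.375 and q = 8.125.
Expenditure moves from 6×4 = 24 to 7.375×8.125 = 59.921875; change = +35.92.

+35.92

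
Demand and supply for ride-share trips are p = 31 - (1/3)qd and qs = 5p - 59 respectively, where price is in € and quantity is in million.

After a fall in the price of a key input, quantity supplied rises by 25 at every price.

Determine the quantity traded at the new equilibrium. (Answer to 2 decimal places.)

Initially, 93 - 3p = 5p - 59, so 152 = 8p and p = 19, q = 36.
After the shift, demand is qd = 93 - 3p and supply is qs = 5p - 34.
Clearing the new market: 93 - 3p = 5p - 34, so p = 15.875 and q = 45.375.

45.38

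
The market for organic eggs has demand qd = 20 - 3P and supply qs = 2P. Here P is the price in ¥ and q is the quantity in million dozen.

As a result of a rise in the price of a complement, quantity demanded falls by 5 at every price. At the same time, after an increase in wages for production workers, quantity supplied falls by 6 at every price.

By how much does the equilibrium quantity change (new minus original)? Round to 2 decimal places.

Solve the original market: 20 - 3P = 2P, hence P = 4 and q = 8.
With the change applied: demand qd = 15 - 3P, supply qs = 2P - 6.
Clearing the new market: 15 - 3P = 2P - 6, so P = 4.2 and q = 2.4.
Δq = 2.4 − 8 = -5.60.

-5.60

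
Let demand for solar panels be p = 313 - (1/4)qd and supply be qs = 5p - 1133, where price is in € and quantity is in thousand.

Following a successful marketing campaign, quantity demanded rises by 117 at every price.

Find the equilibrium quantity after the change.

Original equilibrium: 1252 - 4p = 5p - 1133 gives 2385 = 9p, so p = 265 and q = 192.
With the change applied: demand qd = 1369 - 4p, supply qs = 5p - 1133.
New equilibrium: 1369 - 4p = 5p - 1133 ⇒ 2502 = 9p ⇒ p = 278, q = 257.

257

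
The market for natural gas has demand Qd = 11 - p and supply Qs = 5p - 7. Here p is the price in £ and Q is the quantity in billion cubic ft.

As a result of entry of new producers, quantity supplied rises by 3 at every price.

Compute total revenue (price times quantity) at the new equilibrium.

Original equilibrium: 11 - p = 5p - 7 gives 18 = 6p, so p = 3 and Q = 8.
With the change applied: demand Qd = 11 - p, supply Qs = 5p - 4.
Clearing the new market: 11 - p = 5p - 4, so p = 2.5 and Q = 8.5.
New expenditure = 2.5 × 8.5 = 21.25.

21.25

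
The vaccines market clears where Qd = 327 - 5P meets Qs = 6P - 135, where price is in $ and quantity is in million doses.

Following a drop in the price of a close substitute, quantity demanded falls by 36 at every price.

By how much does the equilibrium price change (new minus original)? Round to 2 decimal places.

Before the shock: 327 - 5P = 6P - 135 ⇒ 462 = 11P ⇒ P = 42, Q = 117.
The shock moves the curves to Qd = 291 - 5P and Qs = 6P - 135.
Equate the new curves: 291 - 5P = 6P - 135, giving 426 = 11P, P = 426/11 ≈ 38.7273, Q = 1071/11 ≈ 97.3636.
ΔP = 38.7273 − 42 = -3.27.

-3.27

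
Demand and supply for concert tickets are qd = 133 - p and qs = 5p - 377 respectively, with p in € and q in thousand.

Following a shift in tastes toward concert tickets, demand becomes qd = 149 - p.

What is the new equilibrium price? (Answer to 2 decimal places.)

Solve the original market: 133 - p = 5p - 377, hence p = 85 and q = 48.
After the shift, demand is qd = 149 - p and supply is qs = 5p - 377.
Clearing the new market: 149 - p = 5p - 377, so p = 263/3 ≈ 87.6667 and q = 184/3 ≈ 61.3333.

87.67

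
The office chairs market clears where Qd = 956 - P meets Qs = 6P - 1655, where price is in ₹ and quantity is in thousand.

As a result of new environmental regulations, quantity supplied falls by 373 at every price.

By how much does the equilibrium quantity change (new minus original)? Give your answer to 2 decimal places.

Initially, 956 - P = 6P - 1655, so 2611 = 7P and P = 373, Q = 583.
The shock moves the curves to Qd = 956 - P and Qs = 6P - 2028.
Clearing the new market: 956 - P = 6P - 2028, so P = 2984/7 ≈ 426.2857 and Q = 3708/7 ≈ 529.7143.
ΔQ = 529.7143 − 583 = -53.29.

-53.29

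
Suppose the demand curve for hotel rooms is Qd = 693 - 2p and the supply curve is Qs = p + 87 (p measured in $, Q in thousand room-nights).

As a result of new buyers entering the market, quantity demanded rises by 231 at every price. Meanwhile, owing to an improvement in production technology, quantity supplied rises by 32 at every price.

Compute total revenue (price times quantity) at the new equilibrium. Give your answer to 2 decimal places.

103934.44

Initially, 693 - 2p = p + 87, so 606 = 3p and p = 202, Q = 289.
After the shift, demand is Qd = 924 - 2p and supply is Qs = p + 119.
Equate the new curves: 924 - 2p = p + 119, giving 805 = 3p, p = 805/3 ≈ 268.3333, Q = 1162/3 ≈ 387.3333.
New expenditure = 268.3333 × 387.3333 = 103934.44.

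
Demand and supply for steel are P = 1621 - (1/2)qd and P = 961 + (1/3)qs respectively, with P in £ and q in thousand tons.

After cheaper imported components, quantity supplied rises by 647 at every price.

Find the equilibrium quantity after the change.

1050.8

Initially, 3242 - 2P = 3P - 2883, so 6125 = 5P and P = 1225, q = 792.
With the change applied: demand qd = 3242 - 2P, supply qs = 3P - 2236.
Clearing the new market: 3242 - 2P = 3P - 2236, so P = 1095.6 and q = 1050.8.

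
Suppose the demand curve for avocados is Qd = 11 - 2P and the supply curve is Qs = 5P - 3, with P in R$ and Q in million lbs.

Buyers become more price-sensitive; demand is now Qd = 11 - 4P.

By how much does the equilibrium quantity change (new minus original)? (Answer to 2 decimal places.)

Initially, 11 - 2P = 5P - 3, so 14 = 7P and P = 2, Q = 7.
After the shift, demand is Qd = 11 - 4P and supply is Qs = 5P - 3.
New equilibrium: 11 - 4P = 5P - 3 ⇒ 14 = 9P ⇒ P = 14/9 ≈ 1.5556, Q = 43/9 ≈ 4.7778.
ΔQ = 4.7778 − 7 = -2.22.

-2.22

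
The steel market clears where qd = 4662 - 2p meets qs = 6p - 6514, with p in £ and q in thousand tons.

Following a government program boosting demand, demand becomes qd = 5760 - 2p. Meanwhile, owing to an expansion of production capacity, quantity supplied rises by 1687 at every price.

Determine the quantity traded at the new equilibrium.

Solve the original market: 4662 - 2p = 6p - 6514, hence p = 1397 and q = 1868.
The shock moves the curves to qd = 5760 - 2p and qs = 6p - 4827.
Equate the new curves: 5760 - 2p = 6p - 4827, giving 10587 = 8p, p = 1323.375, q = 3113.25.

3113.25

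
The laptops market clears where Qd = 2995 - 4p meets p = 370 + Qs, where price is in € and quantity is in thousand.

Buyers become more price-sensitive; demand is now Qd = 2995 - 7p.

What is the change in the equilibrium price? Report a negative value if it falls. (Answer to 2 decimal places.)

Original equilibrium: 2995 - 4p = p - 370 gives 3365 = 5p, so p = 673 and Q = 303.
After the shift, demand is Qd = 2995 - 7p and supply is Qs = p - 370.
Equate the new curves: 2995 - 7p = p - 370, giving 3365 = 8p, p = 420.625, Q = 50.625.
Δp = 420.625 − 673 = -252.38.

-252.38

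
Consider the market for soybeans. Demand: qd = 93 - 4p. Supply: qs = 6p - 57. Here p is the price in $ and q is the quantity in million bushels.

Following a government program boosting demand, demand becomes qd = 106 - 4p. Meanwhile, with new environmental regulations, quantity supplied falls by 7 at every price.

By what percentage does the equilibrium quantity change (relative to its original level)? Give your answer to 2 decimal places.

Solve the original market: 93 - 4p = 6p - 57, hence p = 15 and q = 33.
The shock moves the curves to qd = 106 - 4p and qs = 6p - 64.
New equilibrium: 106 - 4p = 6p - 64 ⇒ 170 = 10p ⇒ p = 17, q = 38.
%Δq = (38 − 33) / 33 × 100 = +15.15%.

+15.15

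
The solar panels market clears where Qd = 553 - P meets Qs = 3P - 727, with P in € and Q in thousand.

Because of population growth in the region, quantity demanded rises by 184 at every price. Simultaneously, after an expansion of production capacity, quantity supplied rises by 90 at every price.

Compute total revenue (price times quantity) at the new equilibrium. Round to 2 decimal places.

Original equilibrium: 553 - P = 3P - 727 gives 1280 = 4P, so P = 320 and Q = 233.
The new curves are Qd = 737 - P (demand) and Qs = 3P - 637 (supply).
Setting them equal: 737 - P = 3P - 637 → 1374 = 4P, so P = 343.5 and Q = 393.5.
New expenditure = 343.5 × 393.5 = 135167.25.

135167.25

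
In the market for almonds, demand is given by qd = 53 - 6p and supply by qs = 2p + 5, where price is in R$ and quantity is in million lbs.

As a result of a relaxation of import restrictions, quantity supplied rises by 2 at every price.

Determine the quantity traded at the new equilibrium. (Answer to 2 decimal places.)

Original equilibrium: 53 - 6p = 2p + 5 gives 48 = 8p, so p = 6 and q = 17.
The shock moves the curves to qd = 53 - 6p and qs = 2p + 7.
Clearing the new market: 53 - 6p = 2p + 7, so p = 5.75 and q = 18.5.

18.50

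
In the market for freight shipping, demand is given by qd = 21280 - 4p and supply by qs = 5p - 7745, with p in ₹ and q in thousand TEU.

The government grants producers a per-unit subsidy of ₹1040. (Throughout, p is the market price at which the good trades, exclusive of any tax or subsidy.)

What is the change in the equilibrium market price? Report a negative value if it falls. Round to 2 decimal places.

Before the shock: 21280 - 4p = 5p - 7745 ⇒ 29025 = 9p ⇒ p = 3225, q = 8380.
Since sellers receive the price plus the subsidy, the effective supply curve becomes qs = 5p - 2545.
Equate the new curves: 21280 - 4p = 5p - 2545, giving 23825 = 9p, p = 23825/9 ≈ 2647.2222, q = 96220/9 ≈ 10691.1111.
Δp = 2647.2222 − 3225 = -577.78.

-577.78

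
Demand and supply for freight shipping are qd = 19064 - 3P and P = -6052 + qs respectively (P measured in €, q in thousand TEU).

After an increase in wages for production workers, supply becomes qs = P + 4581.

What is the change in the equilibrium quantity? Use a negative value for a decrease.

-1103.25

Solve the original market: 19064 - 3P = P + 6052, hence P = 3253 and q = 9305.
The new curves are qd = 19064 - 3P (demand) and qs = P + 4581 (supply).
Equate the new curves: 19064 - 3P = P + 4581, giving 14483 = 4P, P = 3620.75, q = 8201.75.
Δq = 8201.75 − 9305 = -1103.25.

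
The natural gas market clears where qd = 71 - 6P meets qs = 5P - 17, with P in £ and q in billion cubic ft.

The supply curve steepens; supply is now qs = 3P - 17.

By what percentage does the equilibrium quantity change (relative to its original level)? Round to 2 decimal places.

Original equilibrium: 71 - 6P = 5P - 17 gives 88 = 11P, so P = 8 and q = 23.
The new curves are qd = 71 - 6P (demand) and qs = 3P - 17 (supply).
Clearing the new market: 71 - 6P = 3P - 17, so P = 88/9 ≈ 9.7778 and q = 37/3 ≈ 12.3333.
%Δq = (12.3333 − 23) / 23 × 100 = -46.38%.

-46.38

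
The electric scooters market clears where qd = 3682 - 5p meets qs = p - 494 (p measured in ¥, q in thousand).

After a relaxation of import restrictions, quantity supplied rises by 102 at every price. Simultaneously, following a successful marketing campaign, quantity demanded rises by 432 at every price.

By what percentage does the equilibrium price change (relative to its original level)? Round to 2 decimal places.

+7.90

Solve the original market: 3682 - 5p = p - 494, hence p = 696 and q = 202.
The new curves are qd = 4114 - 5p (demand) and qs = p - 392 (supply).
Equate the new curves: 4114 - 5p = p - 392, giving 4506 = 6p, p = 751, q = 359.
%Δp = (751 − 696) / 696 × 100 = +7.90%.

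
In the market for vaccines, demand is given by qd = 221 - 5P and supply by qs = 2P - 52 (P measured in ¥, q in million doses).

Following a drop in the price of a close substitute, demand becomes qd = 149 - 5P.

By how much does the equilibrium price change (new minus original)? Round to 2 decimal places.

-10.29

Solve the original market: 221 - 5P = 2P - 52, hence P = 39 and q = 26.
The new curves are qd = 149 - 5P (demand) and qs = 2P - 52 (supply).
Equate the new curves: 149 - 5P = 2P - 52, giving 201 = 7P, P = 201/7 ≈ 28.7143, q = 38/7 ≈ 5.4286.
ΔP = 28.7143 − 39 = -10.29.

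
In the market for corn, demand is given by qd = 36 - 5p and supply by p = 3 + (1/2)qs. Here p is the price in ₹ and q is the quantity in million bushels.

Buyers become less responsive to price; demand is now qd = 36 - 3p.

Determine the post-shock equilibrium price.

8.4

Solve the original market: 36 - 5p = 2p - 6, hence p = 6 and q = 6.
The new curves are qd = 36 - 3p (demand) and qs = 2p - 6 (supply).
Clearing the new market: 36 - 3p = 2p - 6, so p = 8.4 and q = 10.8.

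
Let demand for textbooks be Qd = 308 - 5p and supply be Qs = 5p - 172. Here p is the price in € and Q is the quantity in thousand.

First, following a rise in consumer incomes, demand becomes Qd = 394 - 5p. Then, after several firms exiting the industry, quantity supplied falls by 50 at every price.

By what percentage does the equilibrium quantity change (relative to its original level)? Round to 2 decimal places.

Initially, 308 - 5p = 5p - 172, so 480 = 10p and p = 48, Q = 68.
With the change applied: demand Qd = 394 - 5p, supply Qs = 5p - 222.
New equilibrium: 394 - 5p = 5p - 222 ⇒ 616 = 10p ⇒ p = 61.6, Q = 86.
%ΔQ = (86 − 68) / 68 × 100 = +26.47%.

+26.47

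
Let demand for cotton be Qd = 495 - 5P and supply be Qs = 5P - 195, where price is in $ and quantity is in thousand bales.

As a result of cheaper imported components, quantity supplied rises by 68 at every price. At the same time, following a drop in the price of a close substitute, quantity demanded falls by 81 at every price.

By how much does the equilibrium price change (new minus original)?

Solve the original market: 495 - 5P = 5P - 195, hence P = 69 and Q = 150.
The new curves are Qd = 414 - 5P (demand) and Qs = 5P - 127 (supply).
Clearing the new market: 414 - 5P = 5P - 127, so P = 54.1 and Q = 143.5.
ΔP = 54.1 − 69 = -14.9.

-14.9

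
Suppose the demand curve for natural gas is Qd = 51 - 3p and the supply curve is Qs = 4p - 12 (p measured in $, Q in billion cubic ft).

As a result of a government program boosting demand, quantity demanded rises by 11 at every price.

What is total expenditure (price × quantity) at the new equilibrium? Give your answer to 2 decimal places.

320.16

Solve the original market: 51 - 3p = 4p - 12, hence p = 9 and Q = 24.
After the shift, demand is Qd = 62 - 3p and supply is Qs = 4p - 12.
Setting them equal: 62 - 3p = 4p - 12 → 74 = 7p, so p = 74/7 ≈ 10.5714 and Q = 212/7 ≈ 30.2857.
New expenditure = 10.5714 × 30.2857 = 320.16.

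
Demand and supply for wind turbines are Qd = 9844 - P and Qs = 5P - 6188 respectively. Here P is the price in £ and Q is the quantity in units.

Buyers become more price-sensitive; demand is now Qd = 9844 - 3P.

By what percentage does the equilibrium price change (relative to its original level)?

-25

Original equilibrium: 9844 - P = 5P - 6188 gives 16032 = 6P, so P = 2672 and Q = 7172.
The new curves are Qd = 9844 - 3P (demand) and Qs = 5P - 6188 (supply).
New equilibrium: 9844 - 3P = 5P - 6188 ⇒ 16032 = 8P ⇒ P = 2004, Q = 3832.
%ΔP = (2004 − 2672) / 2672 × 100 = -25%.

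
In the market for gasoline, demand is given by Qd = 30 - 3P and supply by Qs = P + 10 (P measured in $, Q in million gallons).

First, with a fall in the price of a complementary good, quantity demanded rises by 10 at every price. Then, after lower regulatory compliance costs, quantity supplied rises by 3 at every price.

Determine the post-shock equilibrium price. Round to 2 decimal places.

Solve the original market: 30 - 3P = P + 10, hence P = 5 and Q = 15.
The shock moves the curves to Qd = 40 - 3P and Qs = P + 13.
Setting them equal: 40 - 3P = P + 13 → 27 = 4P, so P = 6.75 and Q = 19.75.

6.75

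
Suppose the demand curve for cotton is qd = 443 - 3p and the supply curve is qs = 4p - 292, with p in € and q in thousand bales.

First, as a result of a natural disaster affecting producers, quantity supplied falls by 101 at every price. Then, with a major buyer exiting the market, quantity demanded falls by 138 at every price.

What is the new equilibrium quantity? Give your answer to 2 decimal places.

5.86

Original equilibrium: 443 - 3p = 4p - 292 gives 735 = 7p, so p = 105 and q = 128.
With the change applied: demand qd = 305 - 3p, supply qs = 4p - 393.
Setting them equal: 305 - 3p = 4p - 393 → 698 = 7p, so p = 698/7 ≈ 99.7143 and q = 41/7 ≈ 5.8571.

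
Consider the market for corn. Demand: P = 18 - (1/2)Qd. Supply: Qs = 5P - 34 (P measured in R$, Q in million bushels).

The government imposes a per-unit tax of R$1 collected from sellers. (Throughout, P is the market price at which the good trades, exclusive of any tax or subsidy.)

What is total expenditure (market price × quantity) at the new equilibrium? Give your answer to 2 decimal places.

156.12

Before the shock: 36 - 2P = 5P - 34 ⇒ 70 = 7P ⇒ P = 10, Q = 16.
Since sellers keep the price net of the tax, the effective supply curve becomes Qs = 5P - 39.
Setting them equal: 36 - 2P = 5P - 39 → 75 = 7P, so P = 75/7 ≈ 10.7143 and Q = 102/7 ≈ 14.5714.
New expenditure = 10.7143 × 14.5714 = 156.12.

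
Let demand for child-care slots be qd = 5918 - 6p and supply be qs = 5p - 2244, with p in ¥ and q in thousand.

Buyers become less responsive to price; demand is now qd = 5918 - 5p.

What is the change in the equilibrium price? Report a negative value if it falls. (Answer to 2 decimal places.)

Before the shock: 5918 - 6p = 5p - 2244 ⇒ 8162 = 11p ⇒ p = 742, q = 1466.
With the change applied: demand qd = 5918 - 5p, supply qs = 5p - 2244.
Equate the new curves: 5918 - 5p = 5p - 2244, giving 8162 = 10p, p = 816.2, q = 1837.
Δp = 816.2 − 742 = +74.20.

+74.20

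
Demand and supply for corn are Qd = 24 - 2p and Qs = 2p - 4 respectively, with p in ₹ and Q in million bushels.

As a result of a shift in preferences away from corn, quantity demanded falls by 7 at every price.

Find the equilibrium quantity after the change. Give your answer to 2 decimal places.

Original equilibrium: 24 - 2p = 2p - 4 gives 28 = 4p, so p = 7 and Q = 10.
The shock moves the curves to Qd = 17 - 2p and Qs = 2p - 4.
Setting them equal: 17 - 2p = 2p - 4 → 21 = 4p, so p = 5.25 and Q = 6.5.

6.50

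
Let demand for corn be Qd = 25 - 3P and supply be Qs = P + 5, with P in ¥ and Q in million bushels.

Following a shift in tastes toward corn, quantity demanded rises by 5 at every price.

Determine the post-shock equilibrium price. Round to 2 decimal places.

6.25

Solve the original market: 25 - 3P = P + 5, hence P = 5 and Q = 10.
With the change applied: demand Qd = 30 - 3P, supply Qs = P + 5.
Setting them equal: 30 - 3P = P + 5 → 25 = 4P, so P = 6.25 and Q = 11.25.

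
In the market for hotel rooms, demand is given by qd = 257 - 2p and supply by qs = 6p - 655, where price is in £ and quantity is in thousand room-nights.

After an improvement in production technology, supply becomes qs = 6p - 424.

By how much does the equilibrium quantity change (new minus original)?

Solve the original market: 257 - 2p = 6p - 655, hence p = 114 and q = 29.
After the shift, demand is qd = 257 - 2p and supply is qs = 6p - 424.
Clearing the new market: 257 - 2p = 6p - 424, so p = 85.125 and q = 86.75.
Δq = 86.75 − 29 = +57.75.

+57.75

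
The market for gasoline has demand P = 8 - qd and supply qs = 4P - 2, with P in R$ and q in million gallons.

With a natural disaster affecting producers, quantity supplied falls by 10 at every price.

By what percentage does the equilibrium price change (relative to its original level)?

+100

Original equilibrium: 8 - P = 4P - 2 gives 10 = 5P, so P = 2 and q = 6.
The shock moves the curves to qd = 8 - P and qs = 4P - 12.
New equilibrium: 8 - P = 4P - 12 ⇒ 20 = 5P ⇒ P = 4, q = 4.
%ΔP = (4 − 2) / 2 × 100 = +100%.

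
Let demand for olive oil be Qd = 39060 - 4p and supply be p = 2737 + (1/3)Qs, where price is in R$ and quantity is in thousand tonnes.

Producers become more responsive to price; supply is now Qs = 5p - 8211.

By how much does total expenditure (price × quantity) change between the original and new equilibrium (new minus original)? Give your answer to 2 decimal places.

Initially, 39060 - 4p = 3p - 8211, so 47271 = 7p and p = 6753, Q = 12048.
With the change applied: demand Qd = 39060 - 4p, supply Qs = 5p - 8211.
New equilibrium: 39060 - 4p = 5p - 8211 ⇒ 47271 = 9p ⇒ p = 15757/3 ≈ 5252.3333, Q = 54152/3 ≈ 18050.6667.
Expenditure moves from 6753×12048 = 81360144 to 5252.3333×18050.6667 = 94808118.2222; change = +13447974.22.

+13447974.22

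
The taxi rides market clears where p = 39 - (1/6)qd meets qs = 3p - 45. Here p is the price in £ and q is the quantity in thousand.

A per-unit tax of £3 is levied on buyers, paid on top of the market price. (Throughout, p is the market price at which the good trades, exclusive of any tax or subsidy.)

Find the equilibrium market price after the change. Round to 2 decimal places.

Initially, 234 - 6p = 3p - 45, so 279 = 9p and p = 31, q = 48.
Since buyers pay the price plus the tax, the effective demand curve becomes qd = 216 - 6p.
New equilibrium: 216 - 6p = 3p - 45 ⇒ 261 = 9p ⇒ p = 29, q = 42.

29.00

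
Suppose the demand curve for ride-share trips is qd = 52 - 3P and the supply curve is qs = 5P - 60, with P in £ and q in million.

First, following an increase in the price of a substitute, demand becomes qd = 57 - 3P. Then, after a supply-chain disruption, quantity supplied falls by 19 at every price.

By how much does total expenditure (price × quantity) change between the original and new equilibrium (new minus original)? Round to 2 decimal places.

Initially, 52 - 3P = 5P - 60, so 112 = 8P and P = 14, q = 10.
With the change applied: demand qd = 57 - 3P, supply qs = 5P - 79.
Clearing the new market: 57 - 3P = 5P - 79, so P = 17 and q = 6.
Expenditure moves from 14×10 = 140 to 17×6 = 102; change = -38.00.

-38.00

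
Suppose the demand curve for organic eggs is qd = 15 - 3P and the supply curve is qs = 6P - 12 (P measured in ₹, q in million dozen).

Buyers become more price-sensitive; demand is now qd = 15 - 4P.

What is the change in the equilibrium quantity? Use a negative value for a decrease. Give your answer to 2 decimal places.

Original equilibrium: 15 - 3P = 6P - 12 gives 27 = 9P, so P = 3 and q = 6.
After the shift, demand is qd = 15 - 4P and supply is qs = 6P - 12.
Equate the new curves: 15 - 4P = 6P - 12, giving 27 = 10P, P = 2.7, q = 4.2.
Δq = 4.2 − 6 = -1.80.

-1.80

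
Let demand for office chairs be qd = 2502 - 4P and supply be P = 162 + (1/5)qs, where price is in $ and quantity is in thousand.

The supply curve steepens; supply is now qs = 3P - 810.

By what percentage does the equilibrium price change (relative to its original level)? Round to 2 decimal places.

Solve the original market: 2502 - 4P = 5P - 810, hence P = 368 and q = 1030.
The shock moves the curves to qd = 2502 - 4P and qs = 3P - 810.
New equilibrium: 2502 - 4P = 3P - 810 ⇒ 3312 = 7P ⇒ P = 3312/7 ≈ 473.1429, q = 4266/7 ≈ 609.4286.
%ΔP = (473.1429 − 368) / 368 × 100 = +28.57%.

+28.57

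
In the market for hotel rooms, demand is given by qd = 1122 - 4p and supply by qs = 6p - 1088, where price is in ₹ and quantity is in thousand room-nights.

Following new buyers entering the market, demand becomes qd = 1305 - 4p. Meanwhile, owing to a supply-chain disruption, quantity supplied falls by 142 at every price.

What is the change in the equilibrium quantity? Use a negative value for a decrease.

Before the shock: 1122 - 4p = 6p - 1088 ⇒ 2210 = 10p ⇒ p = 221, q = 238.
The new curves are qd = 1305 - 4p (demand) and qs = 6p - 1230 (supply).
Setting them equal: 1305 - 4p = 6p - 1230 → 2535 = 10p, so p = 253.5 and q = 291.
Δq = 291 − 238 = +53.

+53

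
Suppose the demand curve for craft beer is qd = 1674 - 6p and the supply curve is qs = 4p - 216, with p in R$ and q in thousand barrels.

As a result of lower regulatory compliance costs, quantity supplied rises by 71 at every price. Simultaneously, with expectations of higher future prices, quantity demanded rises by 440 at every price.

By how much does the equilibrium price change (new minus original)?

+36.9

Original equilibrium: 1674 - 6p = 4p - 216 gives 1890 = 10p, so p = 189 and q = 540.
With the change applied: demand qd = 2114 - 6p, supply qs = 4p - 145.
Clearing the new market: 2114 - 6p = 4p - 145, so p = 225.9 and q = 758.6.
Δp = 225.9 − 189 = +36.9.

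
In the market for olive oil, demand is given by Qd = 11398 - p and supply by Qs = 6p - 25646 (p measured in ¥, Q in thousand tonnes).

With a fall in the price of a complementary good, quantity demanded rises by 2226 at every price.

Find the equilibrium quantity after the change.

Solve the original market: 11398 - p = 6p - 25646, hence p = 5292 and Q = 6106.
The shock moves the curves to Qd = 13624 - p and Qs = 6p - 25646.
Clearing the new market: 13624 - p = 6p - 25646, so p = 5610 and Q = 8014.

8014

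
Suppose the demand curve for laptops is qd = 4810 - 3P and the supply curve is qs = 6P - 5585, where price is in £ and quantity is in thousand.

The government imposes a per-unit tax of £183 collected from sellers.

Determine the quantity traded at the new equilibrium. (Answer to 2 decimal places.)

979.00

Before the shock: 4810 - 3P = 6P - 5585 ⇒ 10395 = 9P ⇒ P = 1155, q = 1345.
Since sellers keep the price net of the tax, the effective supply curve becomes qs = 6P - 6683.
Clearing the new market: 4810 - 3P = 6P - 6683, so P = 1277 and q = 979.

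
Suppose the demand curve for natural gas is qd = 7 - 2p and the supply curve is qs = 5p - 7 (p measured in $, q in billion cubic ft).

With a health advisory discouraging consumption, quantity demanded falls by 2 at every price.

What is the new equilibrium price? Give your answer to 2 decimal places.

Original equilibrium: 7 - 2p = 5p - 7 gives 14 = 7p, so p = 2 and q = 3.
After the shift, demand is qd = 5 - 2p and supply is qs = 5p - 7.
Setting them equal: 5 - 2p = 5p - 7 → 12 = 7p, so p = 12/7 ≈ 1.7143 and q = 11/7 ≈ 1.5714.

1.71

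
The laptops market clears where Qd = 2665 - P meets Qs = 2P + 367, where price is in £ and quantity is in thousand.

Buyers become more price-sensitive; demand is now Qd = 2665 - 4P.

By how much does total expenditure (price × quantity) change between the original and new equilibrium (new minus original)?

Before the shock: 2665 - P = 2P + 367 ⇒ 2298 = 3P ⇒ P = 766, Q = 1899.
The shock moves the curves to Qd = 2665 - 4P and Qs = 2P + 367.
Equate the new curves: 2665 - 4P = 2P + 367, giving 2298 = 6P, P = 383, Q = 1133.
Expenditure moves from 766×1899 = 1454634 to 383×1133 = 433939; change = -1020695.

-1020695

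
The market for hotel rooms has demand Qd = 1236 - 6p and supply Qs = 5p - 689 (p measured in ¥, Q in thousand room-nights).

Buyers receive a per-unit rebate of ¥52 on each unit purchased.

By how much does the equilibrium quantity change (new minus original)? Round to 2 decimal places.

Solve the original market: 1236 - 6p = 5p - 689, hence p = 175 and Q = 186.
Since buyers' out-of-pocket price is the market price minus the rebate, the effective demand curve becomes Qd = 1548 - 6p.
Clearing the new market: 1548 - 6p = 5p - 689, so p = 2237/11 ≈ 203.3636 and Q = 3606/11 ≈ 327.8182.
ΔQ = 327.8182 − 186 = +141.82.

+141.82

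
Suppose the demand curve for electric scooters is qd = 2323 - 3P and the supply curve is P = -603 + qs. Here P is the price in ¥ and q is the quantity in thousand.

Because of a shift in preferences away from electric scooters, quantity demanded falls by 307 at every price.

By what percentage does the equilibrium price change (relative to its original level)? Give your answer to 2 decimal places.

Original equilibrium: 2323 - 3P = P + 603 gives 1720 = 4P, so P = 430 and q = 1033.
With the change applied: demand qd = 2016 - 3P, supply qs = P + 603.
New equilibrium: 2016 - 3P = P + 603 ⇒ 1413 = 4P ⇒ P = 353.25, q = 956.25.
%ΔP = (353.25 − 430) / 430 × 100 = -17.85%.

-17.85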